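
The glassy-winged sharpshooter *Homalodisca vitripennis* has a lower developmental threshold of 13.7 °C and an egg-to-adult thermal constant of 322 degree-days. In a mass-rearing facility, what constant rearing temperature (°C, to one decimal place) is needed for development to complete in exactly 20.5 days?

29.4 °C

Required daily accumulation = 322 / 20.5 = 15.707 DD/day.
T = T_base + 15.707 = 13.7 + 15.707 = 29.407 ≈ 29.4 °C.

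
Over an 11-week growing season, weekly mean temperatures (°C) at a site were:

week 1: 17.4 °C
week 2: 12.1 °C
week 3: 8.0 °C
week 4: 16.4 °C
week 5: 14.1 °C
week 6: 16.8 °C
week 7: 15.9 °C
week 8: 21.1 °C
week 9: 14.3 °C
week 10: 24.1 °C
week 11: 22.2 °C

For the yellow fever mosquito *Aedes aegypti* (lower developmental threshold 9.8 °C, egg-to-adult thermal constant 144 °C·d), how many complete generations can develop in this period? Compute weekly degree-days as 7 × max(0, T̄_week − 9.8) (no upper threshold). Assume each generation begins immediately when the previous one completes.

3 generations

Weekly DD (7 × max(0, T̄ − 9.8)): 53.2, 16.1, 0.0, 46.2, 30.1, 49.0, 42.7, 79.1, 31.5, 100.1, 86.8.
Season total = 534.8 DD.
Complete generations = ⌊534.8 / 144⌋ = 3.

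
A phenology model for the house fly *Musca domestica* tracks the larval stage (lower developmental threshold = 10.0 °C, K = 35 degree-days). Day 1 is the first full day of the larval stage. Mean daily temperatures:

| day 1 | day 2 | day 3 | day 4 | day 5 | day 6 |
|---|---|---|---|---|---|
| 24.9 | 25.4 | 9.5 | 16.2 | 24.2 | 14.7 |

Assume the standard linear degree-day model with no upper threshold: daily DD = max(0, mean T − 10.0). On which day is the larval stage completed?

Daily DD above 10.0 °C: 14.9, 15.4, 0.0, 6.2, 14.2, 4.7.
Cumulative: 14.9, 30.3, 30.3, 36.5, 50.7, 55.4.
The total first reaches 35 DD on day 4.

day 4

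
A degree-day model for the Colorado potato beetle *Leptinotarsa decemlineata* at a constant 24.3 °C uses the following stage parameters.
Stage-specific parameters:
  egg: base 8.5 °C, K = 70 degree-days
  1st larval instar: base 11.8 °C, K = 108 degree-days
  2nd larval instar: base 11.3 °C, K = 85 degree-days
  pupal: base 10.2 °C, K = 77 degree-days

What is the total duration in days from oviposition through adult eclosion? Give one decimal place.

egg: 70 / (24.3 − 8.5) = 70 / 15.8 = 4.430 d.
1st larval instar: 108 / (24.3 − 11.8) = 108 / 12.5 = 8.640 d.
2nd larval instar: 85 / (24.3 − 11.3) = 85 / 13.0 = 6.538 d.
pupal: 77 / (24.3 − 10.2) = 77 / 14.1 = 5.461 d.
Sum = 25.070 ≈ 25.1 days.

25.1 days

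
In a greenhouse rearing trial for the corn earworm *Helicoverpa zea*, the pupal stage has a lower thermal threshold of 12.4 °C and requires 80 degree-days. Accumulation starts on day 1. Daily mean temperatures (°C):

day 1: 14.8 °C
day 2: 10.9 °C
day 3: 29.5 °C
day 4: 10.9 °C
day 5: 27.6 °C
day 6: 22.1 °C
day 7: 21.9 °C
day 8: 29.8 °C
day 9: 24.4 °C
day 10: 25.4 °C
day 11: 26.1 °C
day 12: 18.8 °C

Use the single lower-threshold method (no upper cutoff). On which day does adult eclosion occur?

day 9

Daily DD above 12.4 °C: 2.4, 0.0, 17.1, 0.0, 15.2, 9.7, 9.5, 17.4, 12.0, 13.0, 13.7, 6.4.
Cumulative: 2.4, 2.4, 19.5, 19.5, 34.7, 44.4, 53.9, 71.3, 83.3, 96.3, 110.0, 116.4.
The total first reaches 80 DD on day 9.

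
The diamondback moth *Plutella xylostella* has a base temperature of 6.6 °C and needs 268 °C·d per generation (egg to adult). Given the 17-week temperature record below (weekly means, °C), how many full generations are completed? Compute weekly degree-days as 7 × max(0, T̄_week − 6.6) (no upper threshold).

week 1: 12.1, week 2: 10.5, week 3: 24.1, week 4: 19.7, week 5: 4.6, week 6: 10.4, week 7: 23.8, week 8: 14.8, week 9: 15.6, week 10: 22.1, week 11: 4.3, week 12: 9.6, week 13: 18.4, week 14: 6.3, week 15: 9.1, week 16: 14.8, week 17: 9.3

Weekly DD (7 × max(0, T̄ − 6.6)): 38.5, 27.3, 122.5, 91.7, 0.0, 26.6, 120.4, 57.4, 63.0, 108.5, 0.0, 21.0, 82.6, 0.0, 17.5, 57.4, 18.9.
Season total = 853.3 DD.
Complete generations = ⌊853.3 / 268⌋ = 3.

3 generations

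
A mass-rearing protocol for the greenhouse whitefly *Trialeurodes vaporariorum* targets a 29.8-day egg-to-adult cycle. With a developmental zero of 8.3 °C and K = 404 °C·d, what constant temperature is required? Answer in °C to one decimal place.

21.9 °C

Required daily accumulation = 404 / 29.8 = 13.557 DD/day.
T = T_base + 13.557 = 8.3 + 13.557 = 21.857 ≈ 21.9 °C.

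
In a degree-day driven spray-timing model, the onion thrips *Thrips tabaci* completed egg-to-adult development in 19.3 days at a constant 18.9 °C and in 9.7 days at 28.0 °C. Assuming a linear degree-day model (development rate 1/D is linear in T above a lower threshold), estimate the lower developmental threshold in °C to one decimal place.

Equal thermal constants: D₁(T₁ − T_b) = D₂(T₂ − T_b).
19.3·(18.9 − T_b) = 9.7·(28.0 − T_b)
T_b = (19.3·18.9 − 9.7·28.0) / (19.3 − 9.7) = 93.17 / 9.6 = 9.705 °C ≈ 9.7 °C.

9.7 °C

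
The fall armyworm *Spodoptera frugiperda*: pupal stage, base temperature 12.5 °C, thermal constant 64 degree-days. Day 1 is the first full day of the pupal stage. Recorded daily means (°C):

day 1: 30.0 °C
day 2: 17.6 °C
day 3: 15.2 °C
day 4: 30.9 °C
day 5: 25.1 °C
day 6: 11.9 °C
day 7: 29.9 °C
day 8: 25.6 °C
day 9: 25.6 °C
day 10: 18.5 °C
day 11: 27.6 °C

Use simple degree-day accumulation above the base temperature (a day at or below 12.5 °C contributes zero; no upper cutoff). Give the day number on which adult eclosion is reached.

Daily DD above 12.5 °C: 17.5, 5.1, 2.7, 18.4, 12.6, 0.0, 17.4, 13.1, 13.1, 6.0, 15.1.
Cumulative: 17.5, 22.6, 25.3, 43.7, 56.3, 56.3, 73.7, 86.8, 99.9, 105.9, 121.0.
The total first reaches 64 DD on day 7.

day 7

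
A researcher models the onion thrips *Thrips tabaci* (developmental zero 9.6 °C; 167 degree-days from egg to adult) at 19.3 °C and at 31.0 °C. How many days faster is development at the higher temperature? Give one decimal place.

9.4 days

At 19.3 °C: 167 / (19.3 − 9.6) = 167 / 9.7 = 17.216 d.
At 31.0 °C: 167 / (31.0 − 9.6) = 167 / 21.4 = 7.804 d.
Difference = |17.216 − 7.804| = 9.413 ≈ 9.4 days.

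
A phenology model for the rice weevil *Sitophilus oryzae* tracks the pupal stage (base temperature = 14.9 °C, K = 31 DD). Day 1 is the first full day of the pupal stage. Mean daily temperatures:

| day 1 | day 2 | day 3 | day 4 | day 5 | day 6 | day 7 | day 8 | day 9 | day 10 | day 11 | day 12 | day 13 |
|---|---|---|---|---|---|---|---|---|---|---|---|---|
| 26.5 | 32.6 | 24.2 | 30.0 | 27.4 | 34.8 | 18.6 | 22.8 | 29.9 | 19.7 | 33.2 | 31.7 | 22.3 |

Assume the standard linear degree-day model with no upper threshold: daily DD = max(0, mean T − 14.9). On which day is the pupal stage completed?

day 3

Daily DD above 14.9 °C: 11.6, 17.7, 9.3, 15.1, 12.5, 19.9, 3.7, 7.9, 15.0, 4.8, 18.3, 16.8, 7.4.
Cumulative: 11.6, 29.3, 38.6, 53.7, 66.2, 86.1, 89.8, 97.7, 112.7, 117.5, 135.8, 152.6, 160.0.
The total first reaches 31 DD on day 3.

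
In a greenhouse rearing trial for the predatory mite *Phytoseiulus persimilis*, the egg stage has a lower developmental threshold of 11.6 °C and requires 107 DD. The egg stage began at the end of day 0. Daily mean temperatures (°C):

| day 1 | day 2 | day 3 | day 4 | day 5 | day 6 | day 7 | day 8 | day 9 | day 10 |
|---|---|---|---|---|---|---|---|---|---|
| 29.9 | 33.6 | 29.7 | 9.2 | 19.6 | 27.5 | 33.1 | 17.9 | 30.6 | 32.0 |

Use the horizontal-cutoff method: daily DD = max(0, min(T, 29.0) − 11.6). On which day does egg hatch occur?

day 9

Daily DD above 11.6 °C (capped at 17.4): 17.4, 17.4, 17.4, 0.0, 8.0, 15.9, 17.4, 6.3, 17.4, 17.4.
Cumulative: 17.4, 34.8, 52.2, 52.2, 60.2, 76.1, 93.5, 99.8, 117.2, 134.6.
The total first reaches 107 DD on day 9.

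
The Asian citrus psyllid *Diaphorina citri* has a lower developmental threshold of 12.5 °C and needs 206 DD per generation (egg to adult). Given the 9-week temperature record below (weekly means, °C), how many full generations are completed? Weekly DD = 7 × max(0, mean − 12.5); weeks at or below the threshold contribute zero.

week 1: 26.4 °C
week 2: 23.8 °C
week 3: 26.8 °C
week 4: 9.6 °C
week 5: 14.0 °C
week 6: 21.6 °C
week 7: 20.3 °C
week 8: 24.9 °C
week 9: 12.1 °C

2 generations

Weekly DD (7 × max(0, T̄ − 12.5)): 97.3, 79.1, 100.1, 0.0, 10.5, 63.7, 54.6, 86.8, 0.0.
Season total = 492.1 DD.
Complete generations = ⌊492.1 / 206⌋ = 2.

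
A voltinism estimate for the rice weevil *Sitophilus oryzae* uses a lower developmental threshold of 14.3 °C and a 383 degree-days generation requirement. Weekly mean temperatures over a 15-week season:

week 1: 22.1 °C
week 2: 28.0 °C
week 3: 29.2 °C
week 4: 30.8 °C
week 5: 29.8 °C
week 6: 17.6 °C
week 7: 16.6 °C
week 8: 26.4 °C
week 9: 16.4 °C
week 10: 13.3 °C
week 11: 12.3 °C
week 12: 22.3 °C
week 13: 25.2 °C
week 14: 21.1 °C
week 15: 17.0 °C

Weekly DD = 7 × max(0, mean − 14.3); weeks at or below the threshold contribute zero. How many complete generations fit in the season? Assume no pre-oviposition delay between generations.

Weekly DD (7 × max(0, T̄ − 14.3)): 54.6, 95.9, 104.3, 115.5, 108.5, 23.1, 16.1, 84.7, 14.7, 0.0, 0.0, 56.0, 76.3, 47.6, 18.9.
Season total = 816.2 DD.
Complete generations = ⌊816.2 / 383⌋ = 2.

2 generations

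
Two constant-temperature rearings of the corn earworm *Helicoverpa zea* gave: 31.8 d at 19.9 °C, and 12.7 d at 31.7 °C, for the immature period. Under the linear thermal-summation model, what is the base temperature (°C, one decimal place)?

12.1 °C

Equal thermal constants: D₁(T₁ − T_b) = D₂(T₂ − T_b).
31.8·(19.9 − T_b) = 12.7·(31.7 − T_b)
T_b = (31.8·19.9 − 12.7·31.7) / (31.8 − 12.7) = 230.23 / 19.1 = 12.054 °C ≈ 12.1 °C.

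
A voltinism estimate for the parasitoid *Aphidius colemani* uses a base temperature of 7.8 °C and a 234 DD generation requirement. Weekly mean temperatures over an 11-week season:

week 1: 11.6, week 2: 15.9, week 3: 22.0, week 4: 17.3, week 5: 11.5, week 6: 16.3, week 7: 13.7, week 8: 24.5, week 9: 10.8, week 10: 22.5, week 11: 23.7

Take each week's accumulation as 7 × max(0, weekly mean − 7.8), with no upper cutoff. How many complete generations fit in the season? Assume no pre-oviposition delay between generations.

3 generations

Weekly DD (7 × max(0, T̄ − 7.8)): 26.6, 56.7, 99.4, 66.5, 25.9, 59.5, 41.3, 116.9, 21.0, 102.9, 111.3.
Season total = 728.0 DD.
Complete generations = ⌊728.0 / 234⌋ = 3.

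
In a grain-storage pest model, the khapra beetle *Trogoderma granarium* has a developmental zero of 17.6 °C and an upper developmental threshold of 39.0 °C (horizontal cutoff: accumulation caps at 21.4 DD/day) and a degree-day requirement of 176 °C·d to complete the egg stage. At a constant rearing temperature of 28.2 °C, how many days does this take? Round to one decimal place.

16.6 days

Daily accumulation = 28.2 − 17.6 = 10.6 DD/day.
Duration = 176 / 10.6 = 16.604 ≈ 16.6 days.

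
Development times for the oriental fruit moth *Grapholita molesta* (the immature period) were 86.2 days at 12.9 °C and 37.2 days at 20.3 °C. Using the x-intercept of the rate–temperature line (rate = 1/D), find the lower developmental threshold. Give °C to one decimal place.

7.3 °C

Linear rate model ⇒ the product D·(T − T_b) is constant across temperatures.
86.2·(12.9 − T_b) = 37.2·(20.3 − T_b)
T_b = (86.2·12.9 − 37.2·20.3) / (86.2 − 37.2) = 356.82 / 49.0 = 7.282 °C ≈ 7.3 °C.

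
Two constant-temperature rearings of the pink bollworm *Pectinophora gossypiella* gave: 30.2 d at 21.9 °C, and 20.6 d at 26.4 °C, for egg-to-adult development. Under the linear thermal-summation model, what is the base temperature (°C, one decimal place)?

12.2 °C

Linear rate model ⇒ the product D·(T − T_b) is constant across temperatures.
30.2·(21.9 − T_b) = 20.6·(26.4 − T_b)
T_b = (30.2·21.9 − 20.6·26.4) / (30.2 − 20.6) = 117.54 / 9.6 = 12.244 °C ≈ 12.2 °C.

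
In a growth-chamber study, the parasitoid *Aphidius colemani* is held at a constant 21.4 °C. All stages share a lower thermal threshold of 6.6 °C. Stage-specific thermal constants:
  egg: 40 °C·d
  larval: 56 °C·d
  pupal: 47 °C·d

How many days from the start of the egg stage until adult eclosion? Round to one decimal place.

9.7 days

Daily accumulation at 21.4 °C = 21.4 − 6.6 = 14.8 DD/day.
Total K = 40 + 56 + 47 = 143 DD.
Total duration = 143 / 14.8 = 9.662 ≈ 9.7 days.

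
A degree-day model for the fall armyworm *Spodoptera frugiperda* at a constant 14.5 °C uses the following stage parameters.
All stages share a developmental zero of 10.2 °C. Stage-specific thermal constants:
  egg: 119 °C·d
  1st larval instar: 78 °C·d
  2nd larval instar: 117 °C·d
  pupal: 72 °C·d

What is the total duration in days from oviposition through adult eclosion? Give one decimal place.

Daily accumulation at 14.5 °C = 14.5 − 10.2 = 4.3 DD/day.
Total K = 119 + 78 + 117 + 72 = 386 DD.
Total duration = 386 / 4.3 = 89.767 ≈ 89.8 days.

89.8 days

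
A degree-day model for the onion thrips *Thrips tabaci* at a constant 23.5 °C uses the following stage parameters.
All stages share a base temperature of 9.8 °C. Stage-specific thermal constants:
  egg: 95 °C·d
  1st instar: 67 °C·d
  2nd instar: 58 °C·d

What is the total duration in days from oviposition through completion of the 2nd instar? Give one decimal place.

16.1 days

Daily accumulation at 23.5 °C = 23.5 − 9.8 = 13.7 DD/day.
Total K = 95 + 67 + 58 = 220 DD.
Total duration = 220 / 13.7 = 16.058 ≈ 16.1 days.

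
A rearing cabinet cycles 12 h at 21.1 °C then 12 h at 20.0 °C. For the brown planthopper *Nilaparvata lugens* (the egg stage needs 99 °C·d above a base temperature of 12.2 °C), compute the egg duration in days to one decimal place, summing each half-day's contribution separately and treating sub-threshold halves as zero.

11.9 days

Day half: max(0, 21.1 − 12.2) × 0.5 = 8.9 × 0.5 = 4.45 DD.
Night half: max(0, 20.0 − 12.2) × 0.5 = 7.8 × 0.5 = 3.90 DD.
Per 24 h: 8.35 DD/day.
Duration = 99 / 8.35 = 11.856 ≈ 11.9 days.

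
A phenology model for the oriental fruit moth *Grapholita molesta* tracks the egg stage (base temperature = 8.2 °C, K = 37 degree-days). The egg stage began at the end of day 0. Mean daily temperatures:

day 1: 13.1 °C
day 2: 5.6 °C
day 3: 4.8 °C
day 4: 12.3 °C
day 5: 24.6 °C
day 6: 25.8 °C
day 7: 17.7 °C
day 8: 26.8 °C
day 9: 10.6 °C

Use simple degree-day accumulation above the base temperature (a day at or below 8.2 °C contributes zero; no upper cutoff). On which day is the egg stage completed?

Daily DD above 8.2 °C: 4.9, 0.0, 0.0, 4.1, 16.4, 17.6, 9.5, 18.6, 2.4.
Cumulative: 4.9, 4.9, 4.9, 9.0, 25.4, 43.0, 52.5, 71.1, 73.5.
The total first reaches 37 DD on day 6.

day 6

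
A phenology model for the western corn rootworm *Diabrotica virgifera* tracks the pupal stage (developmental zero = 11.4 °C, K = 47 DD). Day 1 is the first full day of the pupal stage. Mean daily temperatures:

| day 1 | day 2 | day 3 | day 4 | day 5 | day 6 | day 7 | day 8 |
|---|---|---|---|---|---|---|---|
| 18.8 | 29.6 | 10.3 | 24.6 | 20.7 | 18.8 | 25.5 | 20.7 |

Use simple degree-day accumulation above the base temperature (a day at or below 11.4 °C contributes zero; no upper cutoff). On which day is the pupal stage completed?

Daily DD above 11.4 °C: 7.4, 18.2, 0.0, 13.2, 9.3, 7.4, 14.1, 9.3.
Cumulative: 7.4, 25.6, 25.6, 38.8, 48.1, 55.5, 69.6, 78.9.
The total first reaches 47 DD on day 5.

day 5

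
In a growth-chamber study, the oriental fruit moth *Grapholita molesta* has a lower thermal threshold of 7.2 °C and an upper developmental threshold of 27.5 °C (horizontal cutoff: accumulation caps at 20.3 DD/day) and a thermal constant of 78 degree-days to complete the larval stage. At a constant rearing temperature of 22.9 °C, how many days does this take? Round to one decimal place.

Daily accumulation = 22.9 − 7.2 = 15.7 DD/day.
Duration = 78 / 15.7 = 4.968 ≈ 5.0 days.

5.0 days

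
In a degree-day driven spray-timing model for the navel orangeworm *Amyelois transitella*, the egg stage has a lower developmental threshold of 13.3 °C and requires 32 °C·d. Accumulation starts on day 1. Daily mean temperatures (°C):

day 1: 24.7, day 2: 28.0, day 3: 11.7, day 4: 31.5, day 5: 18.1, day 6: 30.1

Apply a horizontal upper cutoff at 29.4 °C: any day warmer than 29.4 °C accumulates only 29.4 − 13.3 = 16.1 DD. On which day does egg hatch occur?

day 4

Daily DD above 13.3 °C (capped at 16.1): 11.4, 14.7, 0.0, 16.1, 4.8, 16.1.
Cumulative: 11.4, 26.1, 26.1, 42.2, 47.0, 63.1.
The total first reaches 32 DD on day 4.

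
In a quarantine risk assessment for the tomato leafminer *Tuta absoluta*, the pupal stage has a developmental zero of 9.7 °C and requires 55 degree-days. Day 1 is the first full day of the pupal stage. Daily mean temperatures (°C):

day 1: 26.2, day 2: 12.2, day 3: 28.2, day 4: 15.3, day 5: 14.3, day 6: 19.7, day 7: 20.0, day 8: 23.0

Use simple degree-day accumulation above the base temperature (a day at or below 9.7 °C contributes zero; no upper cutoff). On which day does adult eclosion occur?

Daily DD above 9.7 °C: 16.5, 2.5, 18.5, 5.6, 4.6, 10.0, 10.3, 13.3.
Cumulative: 16.5, 19.0, 37.5, 43.1, 47.7, 57.7, 68.0, 81.3.
The total first reaches 55 DD on day 6.

day 6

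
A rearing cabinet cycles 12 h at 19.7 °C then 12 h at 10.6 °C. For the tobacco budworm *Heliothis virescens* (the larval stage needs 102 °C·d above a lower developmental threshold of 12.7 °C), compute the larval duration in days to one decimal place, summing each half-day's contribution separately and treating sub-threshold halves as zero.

Day half: max(0, 19.7 − 12.7) × 0.5 = 7.0 × 0.5 = 3.50 DD.
Night half: max(0, 10.6 − 12.7) × 0.5 = 0.0 × 0.5 = 0.00 DD.
Per 24 h: 3.50 DD/day.
Duration = 102 / 3.50 = 29.143 ≈ 29.1 days.

29.1 days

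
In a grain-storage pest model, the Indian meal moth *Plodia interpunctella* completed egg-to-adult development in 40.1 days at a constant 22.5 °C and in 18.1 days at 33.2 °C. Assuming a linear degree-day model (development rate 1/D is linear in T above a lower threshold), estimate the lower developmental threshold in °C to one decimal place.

13.7 °C

Equal thermal constants: D₁(T₁ − T_b) = D₂(T₂ − T_b).
40.1·(22.5 − T_b) = 18.1·(33.2 − T_b)
T_b = (40.1·22.5 − 18.1·33.2) / (40.1 − 18.1) = 301.33 / 22.0 = 13.697 °C ≈ 13.7 °C.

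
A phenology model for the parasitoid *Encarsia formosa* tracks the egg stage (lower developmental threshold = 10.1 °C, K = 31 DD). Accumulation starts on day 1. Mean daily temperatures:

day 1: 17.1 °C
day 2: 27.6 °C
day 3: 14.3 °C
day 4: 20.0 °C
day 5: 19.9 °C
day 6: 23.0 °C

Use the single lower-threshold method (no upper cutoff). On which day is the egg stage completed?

Daily DD above 10.1 °C: 7.0, 17.5, 4.2, 9.9, 9.8, 12.9.
Cumulative: 7.0, 24.5, 28.7, 38.6, 48.4, 61.3.
The total first reaches 31 DD on day 4.

day 4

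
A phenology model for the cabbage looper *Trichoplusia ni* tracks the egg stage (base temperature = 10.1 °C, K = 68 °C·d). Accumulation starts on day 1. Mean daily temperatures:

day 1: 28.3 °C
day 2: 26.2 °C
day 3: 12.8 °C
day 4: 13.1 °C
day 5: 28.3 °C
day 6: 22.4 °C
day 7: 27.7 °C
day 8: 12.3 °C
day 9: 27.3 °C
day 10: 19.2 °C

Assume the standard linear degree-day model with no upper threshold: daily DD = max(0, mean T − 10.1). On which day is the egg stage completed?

day 6

Daily DD above 10.1 °C: 18.2, 16.1, 2.7, 3.0, 18.2, 12.3, 17.6, 2.2, 17.2, 9.1.
Cumulative: 18.2, 34.3, 37.0, 40.0, 58.2, 70.5, 88.1, 90.3, 107.5, 116.6.
The total first reaches 68 DD on day 6.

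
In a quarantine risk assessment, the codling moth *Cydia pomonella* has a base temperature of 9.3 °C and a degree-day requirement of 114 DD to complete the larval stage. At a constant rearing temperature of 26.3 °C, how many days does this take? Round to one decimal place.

6.7 days

Daily accumulation = 26.3 − 9.3 = 17.0 DD/day.
Duration = 114 / 17.0 = 6.706 ≈ 6.7 days.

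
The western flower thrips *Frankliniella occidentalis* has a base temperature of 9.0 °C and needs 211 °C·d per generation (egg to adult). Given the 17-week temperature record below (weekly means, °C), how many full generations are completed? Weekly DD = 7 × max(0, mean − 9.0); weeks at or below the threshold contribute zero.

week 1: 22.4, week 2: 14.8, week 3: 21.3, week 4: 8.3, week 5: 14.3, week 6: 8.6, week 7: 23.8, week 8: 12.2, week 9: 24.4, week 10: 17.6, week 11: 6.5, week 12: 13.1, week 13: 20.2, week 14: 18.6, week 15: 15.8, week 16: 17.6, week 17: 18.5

4 generations

Weekly DD (7 × max(0, T̄ − 9.0)): 93.8, 40.6, 86.1, 0.0, 37.1, 0.0, 103.6, 22.4, 107.8, 60.2, 0.0, 28.7, 78.4, 67.2, 47.6, 60.2, 66.5.
Season total = 900.2 DD.
Complete generations = ⌊900.2 / 211⌋ = 4.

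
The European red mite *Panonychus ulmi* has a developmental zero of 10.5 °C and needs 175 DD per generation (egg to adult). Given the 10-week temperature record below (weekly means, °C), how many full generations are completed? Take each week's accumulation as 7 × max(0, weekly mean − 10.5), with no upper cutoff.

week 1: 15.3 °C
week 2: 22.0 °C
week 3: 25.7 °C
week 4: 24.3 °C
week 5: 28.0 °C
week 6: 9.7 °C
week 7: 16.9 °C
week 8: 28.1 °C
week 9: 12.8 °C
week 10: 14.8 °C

Weekly DD (7 × max(0, T̄ − 10.5)): 33.6, 80.5, 106.4, 96.6, 122.5, 0.0, 44.8, 123.2, 16.1, 30.1.
Season total = 653.8 DD.
Complete generations = ⌊653.8 / 175⌋ = 3.

3 generations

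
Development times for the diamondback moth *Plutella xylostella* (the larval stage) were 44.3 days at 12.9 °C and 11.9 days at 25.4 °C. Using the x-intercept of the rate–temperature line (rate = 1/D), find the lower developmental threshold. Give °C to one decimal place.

8.3 °C

Linear rate model ⇒ the product D·(T − T_b) is constant across temperatures.
44.3·(12.9 − T_b) = 11.9·(25.4 − T_b)
T_b = (44.3·12.9 − 11.9·25.4) / (44.3 − 11.9) = 269.21 / 32.4 = 8.309 °C ≈ 8.3 °C.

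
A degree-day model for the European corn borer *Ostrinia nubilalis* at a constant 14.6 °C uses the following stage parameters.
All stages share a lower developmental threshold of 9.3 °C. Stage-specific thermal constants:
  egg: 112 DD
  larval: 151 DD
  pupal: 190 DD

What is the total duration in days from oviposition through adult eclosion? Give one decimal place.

85.5 days

Daily accumulation at 14.6 °C = 14.6 − 9.3 = 5.3 DD/day.
Total K = 112 + 151 + 190 = 453 DD.
Total duration = 453 / 5.3 = 85.472 ≈ 85.5 days.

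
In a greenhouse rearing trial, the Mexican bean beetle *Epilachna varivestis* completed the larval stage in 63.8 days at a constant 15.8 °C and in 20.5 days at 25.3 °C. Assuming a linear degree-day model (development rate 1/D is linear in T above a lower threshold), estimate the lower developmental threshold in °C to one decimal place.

Under the model K = D·(T − T_b), so D₁·(T₁ − T_b) = D₂·(T₂ − T_b).
63.8·(15.8 − T_b) = 20.5·(25.3 − T_b)
T_b = (63.8·15.8 − 20.5·25.3) / (63.8 − 20.5) = 489.39 / 43.3 = 11.302 °C ≈ 11.3 °C.

11.3 °C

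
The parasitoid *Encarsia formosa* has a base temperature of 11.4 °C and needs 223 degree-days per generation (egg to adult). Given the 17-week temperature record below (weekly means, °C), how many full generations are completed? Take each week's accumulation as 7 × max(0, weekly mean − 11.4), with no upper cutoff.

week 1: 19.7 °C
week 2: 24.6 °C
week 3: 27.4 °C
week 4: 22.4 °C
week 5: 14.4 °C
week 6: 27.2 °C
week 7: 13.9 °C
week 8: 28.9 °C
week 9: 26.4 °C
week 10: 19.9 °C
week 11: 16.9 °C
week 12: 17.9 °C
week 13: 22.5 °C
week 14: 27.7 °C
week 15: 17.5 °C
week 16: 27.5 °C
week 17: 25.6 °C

5 generations

Weekly DD (7 × max(0, T̄ − 11.4)): 58.1, 92.4, 112.0, 77.0, 21.0, 110.6, 17.5, 122.5, 105.0, 59.5, 38.5, 45.5, 77.7, 114.1, 42.7, 112.7, 99.4.
Season total = 1306.2 DD.
Complete generations = ⌊1306.2 / 223⌋ = 5.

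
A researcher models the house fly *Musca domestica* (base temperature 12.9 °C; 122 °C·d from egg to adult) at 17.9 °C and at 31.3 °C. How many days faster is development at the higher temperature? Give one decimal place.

At 17.9 °C: 122 / (17.9 − 12.9) = 122 / 5.0 = 24.400 d.
At 31.3 °C: 122 / (31.3 − 12.9) = 122 / 18.4 = 6.630 d.
Difference = |24.400 − 6.630| = 17.770 ≈ 17.8 days.

17.8 days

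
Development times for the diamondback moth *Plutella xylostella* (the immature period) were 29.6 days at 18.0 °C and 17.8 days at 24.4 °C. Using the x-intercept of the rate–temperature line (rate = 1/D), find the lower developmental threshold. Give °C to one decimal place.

Equal thermal constants: D₁(T₁ − T_b) = D₂(T₂ − T_b).
29.6·(18.0 − T_b) = 17.8·(24.4 − T_b)
T_b = (29.6·18.0 − 17.8·24.4) / (29.6 − 17.8) = 98.48 / 11.8 = 8.346 °C ≈ 8.3 °C.

8.3 °C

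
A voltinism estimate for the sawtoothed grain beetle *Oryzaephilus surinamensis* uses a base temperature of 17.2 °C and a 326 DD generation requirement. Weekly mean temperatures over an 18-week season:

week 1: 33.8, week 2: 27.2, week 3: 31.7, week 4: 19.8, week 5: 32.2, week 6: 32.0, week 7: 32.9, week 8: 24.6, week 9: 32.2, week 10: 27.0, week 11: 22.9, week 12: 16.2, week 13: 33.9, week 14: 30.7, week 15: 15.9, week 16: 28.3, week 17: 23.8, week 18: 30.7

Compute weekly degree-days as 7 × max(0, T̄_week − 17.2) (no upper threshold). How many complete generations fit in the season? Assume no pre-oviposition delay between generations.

4 generations

Weekly DD (7 × max(0, T̄ − 17.2)): 116.2, 70.0, 101.5, 18.2, 105.0, 103.6, 109.9, 51.8, 105.0, 68.6, 39.9, 0.0, 116.9, 94.5, 0.0, 77.7, 46.2, 94.5.
Season total = 1319.5 DD.
Complete generations = ⌊1319.5 / 326⌋ = 4.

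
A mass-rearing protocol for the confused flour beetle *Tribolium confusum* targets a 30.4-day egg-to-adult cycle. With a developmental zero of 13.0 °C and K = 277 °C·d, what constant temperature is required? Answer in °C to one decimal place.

Required daily accumulation = 277 / 30.4 = 9.112 DD/day.
T = T_base + 9.112 = 13.0 + 9.112 = 22.112 ≈ 22.1 °C.

22.1 °C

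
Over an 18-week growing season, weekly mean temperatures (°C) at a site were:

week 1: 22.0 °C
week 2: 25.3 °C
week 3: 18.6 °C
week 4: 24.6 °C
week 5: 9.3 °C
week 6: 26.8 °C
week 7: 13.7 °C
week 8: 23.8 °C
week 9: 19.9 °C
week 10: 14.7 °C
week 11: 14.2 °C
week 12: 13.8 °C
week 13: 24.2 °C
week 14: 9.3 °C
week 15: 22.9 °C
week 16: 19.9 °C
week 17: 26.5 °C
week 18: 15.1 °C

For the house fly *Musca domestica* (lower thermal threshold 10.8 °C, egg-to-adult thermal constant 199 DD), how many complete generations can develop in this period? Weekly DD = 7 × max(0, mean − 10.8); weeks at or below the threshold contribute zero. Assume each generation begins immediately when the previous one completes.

5 generations

Weekly DD (7 × max(0, T̄ − 10.8)): 78.4, 101.5, 54.6, 96.6, 0.0, 112.0, 20.3, 91.0, 63.7, 27.3, 23.8, 21.0, 93.8, 0.0, 84.7, 63.7, 109.9, 30.1.
Season total = 1072.4 DD.
Complete generations = ⌊1072.4 / 199⌋ = 5.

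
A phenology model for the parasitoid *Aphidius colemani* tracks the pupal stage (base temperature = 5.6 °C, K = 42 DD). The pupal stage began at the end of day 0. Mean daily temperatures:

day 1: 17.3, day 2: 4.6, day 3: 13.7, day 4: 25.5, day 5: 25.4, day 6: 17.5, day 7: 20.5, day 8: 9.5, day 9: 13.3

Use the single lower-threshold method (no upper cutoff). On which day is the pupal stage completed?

day 5

Daily DD above 5.6 °C: 11.7, 0.0, 8.1, 19.9, 19.8, 11.9, 14.9, 3.9, 7.7.
Cumulative: 11.7, 11.7, 19.8, 39.7, 59.5, 71.4, 86.3, 90.2, 97.9.
The total first reaches 42 DD on day 5.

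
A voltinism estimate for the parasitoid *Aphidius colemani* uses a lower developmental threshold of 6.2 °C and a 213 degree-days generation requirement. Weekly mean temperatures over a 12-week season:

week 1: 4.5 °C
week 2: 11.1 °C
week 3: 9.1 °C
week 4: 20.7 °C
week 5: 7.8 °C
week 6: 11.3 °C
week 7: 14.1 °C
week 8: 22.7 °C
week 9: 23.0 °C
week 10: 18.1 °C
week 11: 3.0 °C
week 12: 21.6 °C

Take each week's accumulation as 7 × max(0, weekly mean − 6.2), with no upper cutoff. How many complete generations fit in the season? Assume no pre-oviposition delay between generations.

3 generations

Weekly DD (7 × max(0, T̄ − 6.2)): 0.0, 34.3, 20.3, 101.5, 11.2, 35.7, 55.3, 115.5, 117.6, 83.3, 0.0, 107.8.
Season total = 682.5 DD.
Complete generations = ⌊682.5 / 213⌋ = 3.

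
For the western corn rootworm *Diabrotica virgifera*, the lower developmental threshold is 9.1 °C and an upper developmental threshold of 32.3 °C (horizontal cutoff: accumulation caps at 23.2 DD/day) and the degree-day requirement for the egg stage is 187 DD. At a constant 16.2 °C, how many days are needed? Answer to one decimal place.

Daily accumulation = 16.2 − 9.1 = 7.1 DD/day.
Duration = 187 / 7.1 = 26.338 ≈ 26.3 days.

26.3 days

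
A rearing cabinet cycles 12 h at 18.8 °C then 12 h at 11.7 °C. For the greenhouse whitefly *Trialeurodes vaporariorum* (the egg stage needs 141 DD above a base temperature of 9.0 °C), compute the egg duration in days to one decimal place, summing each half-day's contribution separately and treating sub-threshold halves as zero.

22.6 days

Day half: max(0, 18.8 − 9.0) × 0.5 = 9.8 × 0.5 = 4.90 DD.
Night half: max(0, 11.7 − 9.0) × 0.5 = 2.7 × 0.5 = 1.35 DD.
Per 24 h: 6.25 DD/day.
Duration = 141 / 6.25 = 22.560 ≈ 22.6 days.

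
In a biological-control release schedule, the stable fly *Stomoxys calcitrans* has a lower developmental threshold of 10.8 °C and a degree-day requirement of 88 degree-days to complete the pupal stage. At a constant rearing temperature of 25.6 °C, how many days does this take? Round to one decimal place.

Daily accumulation = 25.6 − 10.8 = 14.8 DD/day.
Duration = 88 / 14.8 = 5.946 ≈ 5.9 days.

5.9 days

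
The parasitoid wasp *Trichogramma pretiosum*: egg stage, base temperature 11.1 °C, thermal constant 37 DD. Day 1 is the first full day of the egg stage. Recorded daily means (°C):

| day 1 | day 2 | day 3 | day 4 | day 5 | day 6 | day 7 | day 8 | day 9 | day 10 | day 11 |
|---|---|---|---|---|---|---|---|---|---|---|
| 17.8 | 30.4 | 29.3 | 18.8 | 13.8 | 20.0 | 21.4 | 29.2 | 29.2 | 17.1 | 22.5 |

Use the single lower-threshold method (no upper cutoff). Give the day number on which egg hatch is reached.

Daily DD above 11.1 °C: 6.7, 19.3, 18.2, 7.7, 2.7, 8.9, 10.3, 18.1, 18.1, 6.0, 11.4.
Cumulative: 6.7, 26.0, 44.2, 51.9, 54.6, 63.5, 73.8, 91.9, 110.0, 116.0, 127.4.
The total first reaches 37 DD on day 3.

day 3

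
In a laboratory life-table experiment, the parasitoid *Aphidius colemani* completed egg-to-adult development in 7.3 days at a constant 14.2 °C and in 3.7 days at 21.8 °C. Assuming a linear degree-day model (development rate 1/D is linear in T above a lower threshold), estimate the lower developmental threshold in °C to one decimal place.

6.4 °C

Equal thermal constants: D₁(T₁ − T_b) = D₂(T₂ − T_b).
7.3·(14.2 − T_b) = 3.7·(21.8 − T_b)
T_b = (7.3·14.2 − 3.7·21.8) / (7.3 − 3.7) = 23.00 / 3.6 = 6.389 °C ≈ 6.4 °C.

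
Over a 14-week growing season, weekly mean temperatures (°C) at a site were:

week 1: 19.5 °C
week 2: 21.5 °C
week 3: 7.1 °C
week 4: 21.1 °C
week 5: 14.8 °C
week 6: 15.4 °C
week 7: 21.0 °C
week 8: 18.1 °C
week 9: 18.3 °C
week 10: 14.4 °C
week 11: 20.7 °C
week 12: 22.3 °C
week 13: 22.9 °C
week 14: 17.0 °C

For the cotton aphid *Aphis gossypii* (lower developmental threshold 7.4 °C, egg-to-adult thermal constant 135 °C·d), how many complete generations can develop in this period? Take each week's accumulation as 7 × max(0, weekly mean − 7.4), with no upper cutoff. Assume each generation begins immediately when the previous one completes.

Weekly DD (7 × max(0, T̄ − 7.4)): 84.7, 98.7, 0.0, 95.9, 51.8, 56.0, 95.2, 74.9, 76.3, 49.0, 93.1, 104.3, 108.5, 67.2.
Season total = 1055.6 DD.
Complete generations = ⌊1055.6 / 135⌋ = 7.

7 generations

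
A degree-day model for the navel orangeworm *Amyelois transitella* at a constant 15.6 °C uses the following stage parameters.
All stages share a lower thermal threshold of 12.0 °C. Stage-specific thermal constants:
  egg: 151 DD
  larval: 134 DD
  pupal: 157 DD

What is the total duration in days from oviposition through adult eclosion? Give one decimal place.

Daily accumulation at 15.6 °C = 15.6 − 12.0 = 3.6 DD/day.
Total K = 151 + 134 + 157 = 442 DD.
Total duration = 442 / 3.6 = 122.778 ≈ 122.8 days.

122.8 days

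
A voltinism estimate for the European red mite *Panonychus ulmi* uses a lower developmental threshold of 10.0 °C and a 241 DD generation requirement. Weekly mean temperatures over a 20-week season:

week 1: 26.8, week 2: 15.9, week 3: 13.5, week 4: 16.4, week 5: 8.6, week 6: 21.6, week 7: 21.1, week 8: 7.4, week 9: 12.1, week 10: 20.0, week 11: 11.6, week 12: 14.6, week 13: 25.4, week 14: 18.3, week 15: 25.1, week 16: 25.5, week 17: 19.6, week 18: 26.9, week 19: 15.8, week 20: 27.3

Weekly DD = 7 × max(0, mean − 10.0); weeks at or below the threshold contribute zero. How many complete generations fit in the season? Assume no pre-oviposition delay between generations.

Weekly DD (7 × max(0, T̄ − 10.0)): 117.6, 41.3, 24.5, 44.8, 0.0, 81.2, 77.7, 0.0, 14.7, 70.0, 11.2, 32.2, 107.8, 58.1, 105.7, 108.5, 67.2, 118.3, 40.6, 121.1.
Season total = 1242.5 DD.
Complete generations = ⌊1242.5 / 241⌋ = 5.

5 generations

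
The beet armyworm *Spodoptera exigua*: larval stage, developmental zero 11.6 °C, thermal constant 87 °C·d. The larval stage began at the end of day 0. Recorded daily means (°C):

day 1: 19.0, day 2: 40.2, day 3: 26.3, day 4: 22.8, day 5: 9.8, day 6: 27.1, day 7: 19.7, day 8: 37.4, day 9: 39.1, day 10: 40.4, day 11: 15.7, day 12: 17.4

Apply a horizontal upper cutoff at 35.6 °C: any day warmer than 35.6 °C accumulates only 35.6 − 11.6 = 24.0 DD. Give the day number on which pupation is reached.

day 8

Daily DD above 11.6 °C (capped at 24.0): 7.4, 24.0, 14.7, 11.2, 0.0, 15.5, 8.1, 24.0, 24.0, 24.0, 4.1, 5.8.
Cumulative: 7.4, 31.4, 46.1, 57.3, 57.3, 72.8, 80.9, 104.9, 128.9, 152.9, 157.0, 162.8.
The total first reaches 87 DD on day 8.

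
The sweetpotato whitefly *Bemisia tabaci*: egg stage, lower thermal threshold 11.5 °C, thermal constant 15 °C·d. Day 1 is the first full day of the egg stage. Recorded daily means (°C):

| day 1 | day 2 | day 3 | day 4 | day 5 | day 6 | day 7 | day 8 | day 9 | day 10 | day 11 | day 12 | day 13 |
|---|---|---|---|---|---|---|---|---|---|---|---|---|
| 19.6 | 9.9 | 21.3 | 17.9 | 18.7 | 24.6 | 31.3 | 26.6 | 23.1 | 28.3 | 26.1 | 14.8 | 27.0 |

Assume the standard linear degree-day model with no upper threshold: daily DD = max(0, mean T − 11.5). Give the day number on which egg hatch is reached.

Daily DD above 11.5 °C: 8.1, 0.0, 9.8, 6.4, 7.2, 13.1, 19.8, 15.1, 11.6, 16.8, 14.6, 3.3, 15.5.
Cumulative: 8.1, 8.1, 17.9, 24.3, 31.5, 44.6, 64.4, 79.5, 91.1, 107.9, 122.5, 125.8, 141.3.
The total first reaches 15 DD on day 3.

day 3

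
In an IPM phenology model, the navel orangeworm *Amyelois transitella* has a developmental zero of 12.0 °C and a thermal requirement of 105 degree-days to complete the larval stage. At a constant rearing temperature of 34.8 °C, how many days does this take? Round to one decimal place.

4.6 days

Daily accumulation = 34.8 − 12.0 = 22.8 DD/day.
Duration = 105 / 22.8 = 4.605 ≈ 4.6 days.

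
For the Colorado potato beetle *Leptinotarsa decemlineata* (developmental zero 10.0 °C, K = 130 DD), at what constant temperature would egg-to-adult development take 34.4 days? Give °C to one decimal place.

13.8 °C

Required daily accumulation = 130 / 34.4 = 3.779 DD/day.
T = T_base + 3.779 = 10.0 + 3.779 = 13.779 ≈ 13.8 °C.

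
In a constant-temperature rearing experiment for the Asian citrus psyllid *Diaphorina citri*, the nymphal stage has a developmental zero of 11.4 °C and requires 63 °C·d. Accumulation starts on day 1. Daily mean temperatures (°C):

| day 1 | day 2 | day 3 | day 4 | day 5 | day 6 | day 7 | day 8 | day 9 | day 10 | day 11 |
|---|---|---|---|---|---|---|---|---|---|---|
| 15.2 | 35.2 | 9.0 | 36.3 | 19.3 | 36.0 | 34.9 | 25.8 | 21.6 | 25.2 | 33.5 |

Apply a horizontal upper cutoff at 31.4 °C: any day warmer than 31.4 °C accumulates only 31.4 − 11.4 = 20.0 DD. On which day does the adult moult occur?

day 6

Daily DD above 11.4 °C (capped at 20.0): 3.8, 20.0, 0.0, 20.0, 7.9, 20.0, 20.0, 14.4, 10.2, 13.8, 20.0.
Cumulative: 3.8, 23.8, 23.8, 43.8, 51.7, 71.7, 91.7, 106.1, 116.3, 130.1, 150.1.
The total first reaches 63 DD on day 6.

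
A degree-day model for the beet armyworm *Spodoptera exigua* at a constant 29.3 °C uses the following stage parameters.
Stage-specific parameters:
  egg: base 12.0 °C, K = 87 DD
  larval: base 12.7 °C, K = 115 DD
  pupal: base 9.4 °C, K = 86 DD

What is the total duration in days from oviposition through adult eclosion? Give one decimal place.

16.3 days

egg: 87 / (29.3 − 12.0) = 87 / 17.3 = 5.029 d.
larval: 115 / (29.3 − 12.7) = 115 / 16.6 = 6.928 d.
pupal: 86 / (29.3 − 9.4) = 86 / 19.9 = 4.322 d.
Sum = 16.278 ≈ 16.3 days.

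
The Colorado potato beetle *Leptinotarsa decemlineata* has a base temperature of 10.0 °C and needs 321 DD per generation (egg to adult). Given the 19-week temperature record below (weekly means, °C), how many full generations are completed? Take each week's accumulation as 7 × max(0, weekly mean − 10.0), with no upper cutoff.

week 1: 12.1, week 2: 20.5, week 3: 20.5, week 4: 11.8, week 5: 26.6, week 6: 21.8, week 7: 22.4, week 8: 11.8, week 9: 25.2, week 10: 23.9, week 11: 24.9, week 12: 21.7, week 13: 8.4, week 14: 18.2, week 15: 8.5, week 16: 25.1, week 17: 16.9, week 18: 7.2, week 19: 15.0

3 generations

Weekly DD (7 × max(0, T̄ − 10.0)): 14.7, 73.5, 73.5, 12.6, 116.2, 82.6, 86.8, 12.6, 106.4, 97.3, 104.3, 81.9, 0.0, 57.4, 0.0, 105.7, 48.3, 0.0, 35.0.
Season total = 1108.8 DD.
Complete generations = ⌊1108.8 / 321⌋ = 3.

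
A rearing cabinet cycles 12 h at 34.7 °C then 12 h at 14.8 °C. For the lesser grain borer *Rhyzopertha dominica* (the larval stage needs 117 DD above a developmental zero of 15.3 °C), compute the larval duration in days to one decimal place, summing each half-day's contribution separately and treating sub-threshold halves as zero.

12.1 days

Day half: max(0, 34.7 − 15.3) × 0.5 = 19.4 × 0.5 = 9.70 DD.
Night half: max(0, 14.8 − 15.3) × 0.5 = 0.0 × 0.5 = 0.00 DD.
Per 24 h: 9.70 DD/day.
Duration = 117 / 9.70 = 12.062 ≈ 12.1 days.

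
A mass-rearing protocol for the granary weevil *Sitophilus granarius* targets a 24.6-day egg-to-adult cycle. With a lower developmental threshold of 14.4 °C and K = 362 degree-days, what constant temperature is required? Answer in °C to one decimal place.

Required daily accumulation = 362 / 24.6 = 14.715 DD/day.
T = T_base + 14.715 = 14.4 + 14.715 = 29.115 ≈ 29.1 °C.

29.1 °C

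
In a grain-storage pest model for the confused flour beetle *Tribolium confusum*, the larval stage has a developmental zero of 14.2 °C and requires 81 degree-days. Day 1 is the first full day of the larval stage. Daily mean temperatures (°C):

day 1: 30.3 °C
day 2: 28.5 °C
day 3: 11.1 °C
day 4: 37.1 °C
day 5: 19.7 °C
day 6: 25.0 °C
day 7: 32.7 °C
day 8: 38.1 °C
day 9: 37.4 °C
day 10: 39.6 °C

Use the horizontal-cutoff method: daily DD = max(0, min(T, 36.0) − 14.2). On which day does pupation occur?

day 7

Daily DD above 14.2 °C (capped at 21.8): 16.1, 14.3, 0.0, 21.8, 5.5, 10.8, 18.5, 21.8, 21.8, 21.8.
Cumulative: 16.1, 30.4, 30.4, 52.2, 57.7, 68.5, 87.0, 108.8, 130.6, 152.4.
The total first reaches 81 DD on day 7.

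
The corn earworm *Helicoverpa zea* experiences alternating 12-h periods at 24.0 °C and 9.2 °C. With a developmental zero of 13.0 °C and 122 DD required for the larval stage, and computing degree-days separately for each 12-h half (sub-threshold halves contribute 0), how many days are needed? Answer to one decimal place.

22.2 days

Day half: max(0, 24.0 − 13.0) × 0.5 = 11.0 × 0.5 = 5.50 DD.
Night half: max(0, 9.2 − 13.0) × 0.5 = 0.0 × 0.5 = 0.00 DD.
Per 24 h: 5.50 DD/day.
Duration = 122 / 5.50 = 22.182 ≈ 22.2 days.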